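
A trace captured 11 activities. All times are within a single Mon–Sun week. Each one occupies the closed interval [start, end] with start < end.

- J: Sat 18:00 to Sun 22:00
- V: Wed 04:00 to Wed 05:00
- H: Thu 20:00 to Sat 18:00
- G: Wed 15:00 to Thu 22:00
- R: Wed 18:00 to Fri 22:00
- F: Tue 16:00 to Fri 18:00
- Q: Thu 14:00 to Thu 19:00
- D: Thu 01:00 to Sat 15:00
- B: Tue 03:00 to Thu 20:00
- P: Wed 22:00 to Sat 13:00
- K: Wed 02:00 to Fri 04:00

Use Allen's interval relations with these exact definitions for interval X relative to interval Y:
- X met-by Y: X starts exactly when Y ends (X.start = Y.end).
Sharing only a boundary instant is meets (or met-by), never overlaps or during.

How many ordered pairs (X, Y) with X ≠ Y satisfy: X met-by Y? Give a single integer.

2

Checking all 110 ordered pairs for relation 'met-by'; matching pairs in alphabetical order:
(H, B): H met-by B ✓
(J, H): J met-by H ✓
Count: 2.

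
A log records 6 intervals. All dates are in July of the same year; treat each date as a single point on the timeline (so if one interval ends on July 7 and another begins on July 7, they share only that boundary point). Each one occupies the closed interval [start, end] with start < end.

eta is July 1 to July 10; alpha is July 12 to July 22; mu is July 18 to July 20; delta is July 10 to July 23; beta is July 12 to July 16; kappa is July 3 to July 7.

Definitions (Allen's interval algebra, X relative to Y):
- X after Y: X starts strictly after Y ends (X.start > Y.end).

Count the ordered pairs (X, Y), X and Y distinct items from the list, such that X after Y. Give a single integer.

8

Checking all 30 ordered pairs for relation 'after'; matching pairs in alphabetical order:
(alpha, eta): alpha after eta ✓
(alpha, kappa): alpha after kappa ✓
(beta, eta): beta after eta ✓
(beta, kappa): beta after kappa ✓
(delta, kappa): delta after kappa ✓
(mu, beta): mu after beta ✓
(mu, eta): mu after eta ✓
(mu, kappa): mu after kappa ✓
Count: 8.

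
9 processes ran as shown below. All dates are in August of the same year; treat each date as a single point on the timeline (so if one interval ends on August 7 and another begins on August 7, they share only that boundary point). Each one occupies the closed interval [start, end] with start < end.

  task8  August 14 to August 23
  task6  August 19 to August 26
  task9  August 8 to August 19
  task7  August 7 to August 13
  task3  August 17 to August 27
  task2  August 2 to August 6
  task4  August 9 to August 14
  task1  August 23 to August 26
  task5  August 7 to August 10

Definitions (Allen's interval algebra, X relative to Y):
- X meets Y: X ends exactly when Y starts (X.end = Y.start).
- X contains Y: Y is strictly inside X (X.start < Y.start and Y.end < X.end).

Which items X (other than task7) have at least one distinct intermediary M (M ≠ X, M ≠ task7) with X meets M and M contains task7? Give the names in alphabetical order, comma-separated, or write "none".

none

Target task7 = [August 7, August 13].
Intermediaries M with M contains task7: none.
Union: none.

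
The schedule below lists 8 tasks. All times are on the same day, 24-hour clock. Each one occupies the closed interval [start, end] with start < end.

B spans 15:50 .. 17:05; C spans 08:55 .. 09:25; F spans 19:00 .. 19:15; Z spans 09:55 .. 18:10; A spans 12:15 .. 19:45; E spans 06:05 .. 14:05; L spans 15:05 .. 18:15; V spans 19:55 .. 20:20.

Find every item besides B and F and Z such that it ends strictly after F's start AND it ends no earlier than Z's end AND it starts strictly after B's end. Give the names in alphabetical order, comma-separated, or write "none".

V

Conditions: its end is strictly after F's start (X.end > 19:00) AND its end is no earlier than Z's end (X.end >= 18:10) AND its start is strictly after B's end (X.start > 17:05).
A: end 19:45 > 19:00? ✓; end 19:45 >= 18:10? ✓; start 12:15 > 17:05? ✗ → no.
C: end 09:25 > 19:00? ✗; end 09:25 >= 18:10? ✗; start 08:55 > 17:05? ✗ → no.
E: end 14:05 > 19:00? ✗; end 14:05 >= 18:10? ✗; start 06:05 > 17:05? ✗ → no.
L: end 18:15 > 19:00? ✗; end 18:15 >= 18:10? ✓; start 15:05 > 17:05? ✗ → no.
V: end 20:20 > 19:00? ✓; end 20:20 >= 18:10? ✓; start 19:55 > 17:05? ✓ → yes.
Result: V.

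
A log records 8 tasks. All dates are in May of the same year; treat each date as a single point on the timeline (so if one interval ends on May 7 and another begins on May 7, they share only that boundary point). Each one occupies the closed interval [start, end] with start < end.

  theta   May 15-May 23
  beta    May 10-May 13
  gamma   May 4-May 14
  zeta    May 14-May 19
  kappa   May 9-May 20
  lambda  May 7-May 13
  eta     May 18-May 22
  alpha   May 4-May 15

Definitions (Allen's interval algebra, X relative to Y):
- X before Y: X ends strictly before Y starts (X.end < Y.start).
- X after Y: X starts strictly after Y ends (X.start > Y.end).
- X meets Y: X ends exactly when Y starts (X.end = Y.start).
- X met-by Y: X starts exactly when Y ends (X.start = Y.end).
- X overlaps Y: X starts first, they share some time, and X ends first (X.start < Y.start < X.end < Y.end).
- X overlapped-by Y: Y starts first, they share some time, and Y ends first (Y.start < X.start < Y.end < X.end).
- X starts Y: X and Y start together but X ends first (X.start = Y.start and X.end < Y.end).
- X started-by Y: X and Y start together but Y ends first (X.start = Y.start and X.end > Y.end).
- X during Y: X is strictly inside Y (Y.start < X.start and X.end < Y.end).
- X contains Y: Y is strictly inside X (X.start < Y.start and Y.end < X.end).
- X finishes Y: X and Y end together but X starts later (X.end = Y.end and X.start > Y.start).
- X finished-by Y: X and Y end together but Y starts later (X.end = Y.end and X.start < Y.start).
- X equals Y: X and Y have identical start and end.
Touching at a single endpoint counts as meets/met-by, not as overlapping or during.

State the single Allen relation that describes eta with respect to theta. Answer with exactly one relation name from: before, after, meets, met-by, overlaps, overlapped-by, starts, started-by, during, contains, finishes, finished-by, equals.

eta = [May 18, May 22]; theta = [May 15, May 23].
Compare endpoints: eta.start > theta.start, eta.start < theta.end, eta.end > theta.start, eta.end < theta.end.
That pattern is 'during'.

during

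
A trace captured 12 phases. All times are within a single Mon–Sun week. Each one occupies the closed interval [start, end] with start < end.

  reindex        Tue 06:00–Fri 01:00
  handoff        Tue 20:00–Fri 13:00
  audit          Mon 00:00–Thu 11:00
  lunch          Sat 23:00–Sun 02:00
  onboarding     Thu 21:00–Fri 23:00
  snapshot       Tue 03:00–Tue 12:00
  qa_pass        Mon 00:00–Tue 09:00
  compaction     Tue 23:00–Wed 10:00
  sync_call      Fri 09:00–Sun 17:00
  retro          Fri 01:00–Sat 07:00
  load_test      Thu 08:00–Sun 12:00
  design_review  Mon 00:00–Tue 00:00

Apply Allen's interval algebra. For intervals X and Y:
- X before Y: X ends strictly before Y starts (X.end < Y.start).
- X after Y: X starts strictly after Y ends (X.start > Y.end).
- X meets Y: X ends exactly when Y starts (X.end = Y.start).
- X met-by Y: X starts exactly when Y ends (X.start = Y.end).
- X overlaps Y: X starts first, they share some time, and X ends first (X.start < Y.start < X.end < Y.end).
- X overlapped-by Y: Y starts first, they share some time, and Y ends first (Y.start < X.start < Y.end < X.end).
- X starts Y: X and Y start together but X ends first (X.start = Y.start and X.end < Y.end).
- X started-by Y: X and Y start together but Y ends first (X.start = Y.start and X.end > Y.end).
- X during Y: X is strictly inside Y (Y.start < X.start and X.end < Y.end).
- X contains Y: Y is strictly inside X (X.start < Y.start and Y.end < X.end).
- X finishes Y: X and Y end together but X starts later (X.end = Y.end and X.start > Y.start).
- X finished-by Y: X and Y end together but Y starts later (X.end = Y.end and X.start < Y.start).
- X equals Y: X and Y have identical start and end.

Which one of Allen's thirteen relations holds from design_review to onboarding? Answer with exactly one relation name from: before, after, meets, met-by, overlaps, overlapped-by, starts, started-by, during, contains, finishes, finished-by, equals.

design_review = [Mon 00:00, Tue 00:00]; onboarding = [Thu 21:00, Fri 23:00].
Compare endpoints: design_review.start < onboarding.start, design_review.start < onboarding.end, design_review.end < onboarding.start, design_review.end < onboarding.end.
That pattern is 'before'.

before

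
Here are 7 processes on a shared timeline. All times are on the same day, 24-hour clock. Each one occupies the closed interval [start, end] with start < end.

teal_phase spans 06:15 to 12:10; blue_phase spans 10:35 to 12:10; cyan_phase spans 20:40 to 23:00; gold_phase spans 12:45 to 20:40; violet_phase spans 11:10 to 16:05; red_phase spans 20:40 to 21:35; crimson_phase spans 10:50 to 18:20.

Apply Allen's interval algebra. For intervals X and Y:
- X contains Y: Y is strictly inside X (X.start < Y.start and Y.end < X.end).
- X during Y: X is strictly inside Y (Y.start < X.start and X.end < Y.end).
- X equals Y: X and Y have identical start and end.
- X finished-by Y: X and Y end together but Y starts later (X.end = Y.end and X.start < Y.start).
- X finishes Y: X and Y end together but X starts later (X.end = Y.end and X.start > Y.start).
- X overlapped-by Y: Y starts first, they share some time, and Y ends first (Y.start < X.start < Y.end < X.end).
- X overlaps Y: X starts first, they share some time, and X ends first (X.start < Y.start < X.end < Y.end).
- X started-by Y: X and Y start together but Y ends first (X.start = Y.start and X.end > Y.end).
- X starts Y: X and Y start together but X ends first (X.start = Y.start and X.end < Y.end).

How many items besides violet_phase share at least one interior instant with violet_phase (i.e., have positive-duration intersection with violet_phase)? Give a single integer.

Target violet_phase = [11:10, 16:05].
blue_phase [10:35, 12:10] → overlaps → counts.
crimson_phase [10:50, 18:20] → contains → counts.
cyan_phase [20:40, 23:00] → after → no.
gold_phase [12:45, 20:40] → overlapped-by → counts.
red_phase [20:40, 21:35] → after → no.
teal_phase [06:15, 12:10] → overlaps → counts.
Total: 4.

4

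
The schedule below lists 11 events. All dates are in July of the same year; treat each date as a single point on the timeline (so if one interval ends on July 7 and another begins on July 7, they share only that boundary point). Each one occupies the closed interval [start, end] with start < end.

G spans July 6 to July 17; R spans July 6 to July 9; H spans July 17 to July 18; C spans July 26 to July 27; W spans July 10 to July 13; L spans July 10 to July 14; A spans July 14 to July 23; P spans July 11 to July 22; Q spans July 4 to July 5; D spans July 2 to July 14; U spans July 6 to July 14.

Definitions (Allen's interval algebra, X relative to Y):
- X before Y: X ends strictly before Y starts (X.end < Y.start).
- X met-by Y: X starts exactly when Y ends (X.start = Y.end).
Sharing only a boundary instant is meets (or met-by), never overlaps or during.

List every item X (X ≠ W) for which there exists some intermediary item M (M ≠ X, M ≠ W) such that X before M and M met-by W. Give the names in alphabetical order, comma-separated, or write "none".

none

Target W = [July 10, July 13].
Intermediaries M with M met-by W: none.
Union: none.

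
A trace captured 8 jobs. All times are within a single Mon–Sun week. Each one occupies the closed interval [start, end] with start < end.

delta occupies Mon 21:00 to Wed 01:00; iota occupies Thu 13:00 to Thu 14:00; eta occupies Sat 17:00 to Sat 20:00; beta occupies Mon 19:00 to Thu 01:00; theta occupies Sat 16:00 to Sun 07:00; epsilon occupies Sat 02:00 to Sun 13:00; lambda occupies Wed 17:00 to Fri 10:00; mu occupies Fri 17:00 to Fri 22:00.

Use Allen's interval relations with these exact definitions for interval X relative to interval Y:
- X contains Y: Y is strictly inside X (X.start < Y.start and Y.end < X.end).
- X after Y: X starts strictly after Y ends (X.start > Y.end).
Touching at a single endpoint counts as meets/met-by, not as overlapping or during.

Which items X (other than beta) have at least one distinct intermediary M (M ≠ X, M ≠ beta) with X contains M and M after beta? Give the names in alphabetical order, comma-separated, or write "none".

Target beta = [Mon 19:00, Thu 01:00].
Intermediaries M with M after beta: epsilon, eta, iota, mu, theta.
Via epsilon — items with X contains epsilon: none.
Via eta — items with X contains eta: epsilon, theta.
Via iota — items with X contains iota: lambda.
Via mu — items with X contains mu: none.
Via theta — items with X contains theta: epsilon.
Union: epsilon, lambda, theta.

epsilon, lambda, theta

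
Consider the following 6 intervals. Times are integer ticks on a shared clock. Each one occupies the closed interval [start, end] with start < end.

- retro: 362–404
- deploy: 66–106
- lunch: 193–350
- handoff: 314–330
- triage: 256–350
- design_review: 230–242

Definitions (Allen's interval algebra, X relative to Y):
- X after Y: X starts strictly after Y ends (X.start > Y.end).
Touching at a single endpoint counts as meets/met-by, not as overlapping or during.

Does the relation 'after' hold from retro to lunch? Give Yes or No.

retro = [362, 404], lunch = [193, 350].
Actual relation of retro to lunch: after.
Asked whether 'after' holds → Yes.

Yes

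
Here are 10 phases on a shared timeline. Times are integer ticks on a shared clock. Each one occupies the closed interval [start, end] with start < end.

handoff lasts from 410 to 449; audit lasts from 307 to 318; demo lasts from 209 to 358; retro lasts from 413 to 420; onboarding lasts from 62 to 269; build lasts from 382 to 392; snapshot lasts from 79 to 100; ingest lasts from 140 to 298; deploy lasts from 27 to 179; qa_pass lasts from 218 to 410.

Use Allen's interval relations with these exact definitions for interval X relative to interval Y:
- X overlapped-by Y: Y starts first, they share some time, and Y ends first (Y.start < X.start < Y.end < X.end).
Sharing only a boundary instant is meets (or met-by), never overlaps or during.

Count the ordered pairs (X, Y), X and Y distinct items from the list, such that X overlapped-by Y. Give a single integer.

8

Checking all 90 ordered pairs for relation 'overlapped-by'; matching pairs in alphabetical order:
(demo, ingest): demo overlapped-by ingest ✓
(demo, onboarding): demo overlapped-by onboarding ✓
(ingest, deploy): ingest overlapped-by deploy ✓
(ingest, onboarding): ingest overlapped-by onboarding ✓
(onboarding, deploy): onboarding overlapped-by deploy ✓
(qa_pass, demo): qa_pass overlapped-by demo ✓
(qa_pass, ingest): qa_pass overlapped-by ingest ✓
(qa_pass, onboarding): qa_pass overlapped-by onboarding ✓
Count: 8.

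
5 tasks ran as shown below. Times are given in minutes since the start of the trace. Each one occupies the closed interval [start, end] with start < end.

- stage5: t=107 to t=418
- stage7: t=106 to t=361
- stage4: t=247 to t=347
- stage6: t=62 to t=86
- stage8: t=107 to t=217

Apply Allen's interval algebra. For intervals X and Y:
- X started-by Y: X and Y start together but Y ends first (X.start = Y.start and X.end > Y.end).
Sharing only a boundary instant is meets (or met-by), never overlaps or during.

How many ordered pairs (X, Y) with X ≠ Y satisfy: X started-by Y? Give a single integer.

1

Checking all 20 ordered pairs for relation 'started-by'; matching pairs in alphabetical order:
(stage5, stage8): stage5 started-by stage8 ✓
Count: 1.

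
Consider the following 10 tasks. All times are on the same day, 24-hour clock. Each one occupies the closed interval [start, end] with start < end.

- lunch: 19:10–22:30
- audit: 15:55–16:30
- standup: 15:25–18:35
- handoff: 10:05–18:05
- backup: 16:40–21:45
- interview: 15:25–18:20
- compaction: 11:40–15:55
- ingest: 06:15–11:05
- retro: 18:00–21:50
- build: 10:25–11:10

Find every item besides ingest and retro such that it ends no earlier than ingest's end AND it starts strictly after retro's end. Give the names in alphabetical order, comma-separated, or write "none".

Conditions: its end is no earlier than ingest's end (X.end >= 11:05) AND its start is strictly after retro's end (X.start > 21:50).
audit: end 16:30 >= 11:05? ✓; start 15:55 > 21:50? ✗ → no.
backup: end 21:45 >= 11:05? ✓; start 16:40 > 21:50? ✗ → no.
build: end 11:10 >= 11:05? ✓; start 10:25 > 21:50? ✗ → no.
compaction: end 15:55 >= 11:05? ✓; start 11:40 > 21:50? ✗ → no.
handoff: end 18:05 >= 11:05? ✓; start 10:05 > 21:50? ✗ → no.
interview: end 18:20 >= 11:05? ✓; start 15:25 > 21:50? ✗ → no.
lunch: end 22:30 >= 11:05? ✓; start 19:10 > 21:50? ✗ → no.
standup: end 18:35 >= 11:05? ✓; start 15:25 > 21:50? ✗ → no.
Result: none.

none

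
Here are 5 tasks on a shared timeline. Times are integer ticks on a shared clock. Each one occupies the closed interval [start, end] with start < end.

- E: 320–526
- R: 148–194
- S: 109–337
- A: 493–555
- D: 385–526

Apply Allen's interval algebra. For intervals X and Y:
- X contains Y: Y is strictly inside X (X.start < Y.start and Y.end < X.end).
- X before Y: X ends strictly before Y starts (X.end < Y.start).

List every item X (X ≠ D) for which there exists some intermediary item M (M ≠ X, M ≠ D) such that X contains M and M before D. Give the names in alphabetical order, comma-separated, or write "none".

S

Target D = [385, 526].
Intermediaries M with M before D: R, S.
Via R — items with X contains R: S.
Via S — items with X contains S: none.
Union: S.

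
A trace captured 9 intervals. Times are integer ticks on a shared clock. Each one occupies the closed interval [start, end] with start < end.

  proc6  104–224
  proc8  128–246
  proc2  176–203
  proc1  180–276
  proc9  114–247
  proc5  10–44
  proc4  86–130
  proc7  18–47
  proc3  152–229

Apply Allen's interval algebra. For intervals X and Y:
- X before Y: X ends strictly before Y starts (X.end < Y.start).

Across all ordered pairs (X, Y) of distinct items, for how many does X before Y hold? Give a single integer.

Checking all 72 ordered pairs for relation 'before'; matching pairs in alphabetical order:
(proc4, proc1): proc4 before proc1 ✓
(proc4, proc2): proc4 before proc2 ✓
(proc4, proc3): proc4 before proc3 ✓
(proc5, proc1): proc5 before proc1 ✓
(proc5, proc2): proc5 before proc2 ✓
(proc5, proc3): proc5 before proc3 ✓
(proc5, proc4): proc5 before proc4 ✓
(proc5, proc6): proc5 before proc6 ✓
(proc5, proc8): proc5 before proc8 ✓
(proc5, proc9): proc5 before proc9 ✓
(proc7, proc1): proc7 before proc1 ✓
(proc7, proc2): proc7 before proc2 ✓
(proc7, proc3): proc7 before proc3 ✓
(proc7, proc4): proc7 before proc4 ✓
(proc7, proc6): proc7 before proc6 ✓
(proc7, proc8): proc7 before proc8 ✓
(proc7, proc9): proc7 before proc9 ✓
Count: 17.

17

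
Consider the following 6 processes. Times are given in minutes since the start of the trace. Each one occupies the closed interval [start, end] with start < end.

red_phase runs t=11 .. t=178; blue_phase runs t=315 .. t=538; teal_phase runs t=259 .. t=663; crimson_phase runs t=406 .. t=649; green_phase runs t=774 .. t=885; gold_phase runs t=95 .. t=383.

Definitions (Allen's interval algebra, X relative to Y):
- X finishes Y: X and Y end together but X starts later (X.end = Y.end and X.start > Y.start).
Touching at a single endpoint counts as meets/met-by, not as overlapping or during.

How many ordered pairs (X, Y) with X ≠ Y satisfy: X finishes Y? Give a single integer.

0

Checking all 30 ordered pairs for relation 'finishes'; matching pairs in alphabetical order:
No pair satisfies it.
Count: 0.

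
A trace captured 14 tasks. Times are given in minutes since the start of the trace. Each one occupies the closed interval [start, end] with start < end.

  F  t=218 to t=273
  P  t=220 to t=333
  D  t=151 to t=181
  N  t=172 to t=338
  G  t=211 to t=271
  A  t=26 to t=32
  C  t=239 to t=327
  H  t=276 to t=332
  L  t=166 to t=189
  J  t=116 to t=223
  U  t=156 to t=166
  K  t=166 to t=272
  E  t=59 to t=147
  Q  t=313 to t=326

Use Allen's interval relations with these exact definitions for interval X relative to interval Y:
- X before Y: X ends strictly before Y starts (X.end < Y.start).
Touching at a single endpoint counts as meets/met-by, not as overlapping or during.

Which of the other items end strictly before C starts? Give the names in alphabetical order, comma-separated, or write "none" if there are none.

Target C = [t=239, t=327].
A [t=26, t=32] → before → yes.
D [t=151, t=181] → before → yes.
E [t=59, t=147] → before → yes.
F [t=218, t=273] → overlaps → no.
G [t=211, t=271] → overlaps → no.
H [t=276, t=332] → overlapped-by → no.
J [t=116, t=223] → before → yes.
K [t=166, t=272] → overlaps → no.
L [t=166, t=189] → before → yes.
N [t=172, t=338] → contains → no.
P [t=220, t=333] → contains → no.
Q [t=313, t=326] → during → no.
U [t=156, t=166] → before → yes.
Result: A, D, E, J, L, U.

A, D, E, J, L, U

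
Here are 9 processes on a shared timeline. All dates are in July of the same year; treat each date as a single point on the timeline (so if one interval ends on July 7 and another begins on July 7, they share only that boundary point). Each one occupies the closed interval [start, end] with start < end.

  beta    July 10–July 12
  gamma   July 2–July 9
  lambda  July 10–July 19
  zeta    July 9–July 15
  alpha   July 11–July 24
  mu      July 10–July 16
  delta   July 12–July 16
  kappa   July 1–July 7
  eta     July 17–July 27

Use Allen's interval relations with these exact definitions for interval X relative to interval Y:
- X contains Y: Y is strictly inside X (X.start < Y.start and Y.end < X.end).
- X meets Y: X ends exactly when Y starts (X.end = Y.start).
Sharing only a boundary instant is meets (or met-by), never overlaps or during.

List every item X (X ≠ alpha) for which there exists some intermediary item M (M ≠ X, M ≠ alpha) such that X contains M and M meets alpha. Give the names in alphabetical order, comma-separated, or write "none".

none

Target alpha = [July 11, July 24].
Intermediaries M with M meets alpha: none.
Union: none.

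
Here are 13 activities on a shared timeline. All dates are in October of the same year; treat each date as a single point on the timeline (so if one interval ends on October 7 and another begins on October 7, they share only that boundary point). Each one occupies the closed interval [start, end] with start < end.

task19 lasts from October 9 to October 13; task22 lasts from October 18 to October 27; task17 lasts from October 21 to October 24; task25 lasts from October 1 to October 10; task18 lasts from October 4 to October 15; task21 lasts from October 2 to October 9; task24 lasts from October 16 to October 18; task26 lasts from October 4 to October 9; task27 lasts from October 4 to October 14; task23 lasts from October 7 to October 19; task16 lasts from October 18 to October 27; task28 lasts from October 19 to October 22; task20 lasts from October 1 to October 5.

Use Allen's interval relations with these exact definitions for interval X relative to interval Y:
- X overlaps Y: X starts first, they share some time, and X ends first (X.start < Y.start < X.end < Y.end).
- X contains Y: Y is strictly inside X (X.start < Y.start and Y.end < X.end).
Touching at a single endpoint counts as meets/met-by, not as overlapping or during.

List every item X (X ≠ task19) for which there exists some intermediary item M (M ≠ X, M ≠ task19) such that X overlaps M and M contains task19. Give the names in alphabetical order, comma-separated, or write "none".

Target task19 = [October 9, October 13].
Intermediaries M with M contains task19: task18, task23, task27.
Via task18 — items with X overlaps task18: task20, task21, task25.
Via task23 — items with X overlaps task23: task18, task21, task25, task26, task27.
Via task27 — items with X overlaps task27: task20, task21, task25.
Union: task18, task20, task21, task25, task26, task27.

task18, task20, task21, task25, task26, task27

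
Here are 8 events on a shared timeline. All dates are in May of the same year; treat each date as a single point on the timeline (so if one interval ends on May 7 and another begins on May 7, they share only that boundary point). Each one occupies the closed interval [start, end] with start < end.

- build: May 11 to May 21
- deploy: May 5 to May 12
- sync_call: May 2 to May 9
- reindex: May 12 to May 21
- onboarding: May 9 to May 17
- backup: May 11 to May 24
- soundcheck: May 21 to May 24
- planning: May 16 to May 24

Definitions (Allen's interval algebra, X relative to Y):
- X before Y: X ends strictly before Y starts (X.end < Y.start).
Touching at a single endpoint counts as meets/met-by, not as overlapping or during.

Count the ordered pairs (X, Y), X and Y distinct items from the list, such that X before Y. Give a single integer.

8

Checking all 56 ordered pairs for relation 'before'; matching pairs in alphabetical order:
(deploy, planning): deploy before planning ✓
(deploy, soundcheck): deploy before soundcheck ✓
(onboarding, soundcheck): onboarding before soundcheck ✓
(sync_call, backup): sync_call before backup ✓
(sync_call, build): sync_call before build ✓
(sync_call, planning): sync_call before planning ✓
(sync_call, reindex): sync_call before reindex ✓
(sync_call, soundcheck): sync_call before soundcheck ✓
Count: 8.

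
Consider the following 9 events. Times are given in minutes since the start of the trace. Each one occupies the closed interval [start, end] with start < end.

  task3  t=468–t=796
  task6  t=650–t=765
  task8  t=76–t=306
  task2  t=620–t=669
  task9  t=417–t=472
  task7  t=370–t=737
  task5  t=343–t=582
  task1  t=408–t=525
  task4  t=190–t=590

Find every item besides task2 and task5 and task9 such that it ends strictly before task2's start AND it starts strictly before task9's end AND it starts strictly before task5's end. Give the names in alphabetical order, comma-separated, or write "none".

task1, task4, task8

Conditions: its end is strictly before task2's start (X.end < t=620) AND its start is strictly before task9's end (X.start < t=472) AND its start is strictly before task5's end (X.start < t=582).
task1: end t=525 < t=620? ✓; start t=408 < t=472? ✓; start t=408 < t=582? ✓ → yes.
task3: end t=796 < t=620? ✗; start t=468 < t=472? ✓; start t=468 < t=582? ✓ → no.
task4: end t=590 < t=620? ✓; start t=190 < t=472? ✓; start t=190 < t=582? ✓ → yes.
task6: end t=765 < t=620? ✗; start t=650 < t=472? ✗; start t=650 < t=582? ✗ → no.
task7: end t=737 < t=620? ✗; start t=370 < t=472? ✓; start t=370 < t=582? ✓ → no.
task8: end t=306 < t=620? ✓; start t=76 < t=472? ✓; start t=76 < t=582? ✓ → yes.
Result: task1, task4, task8.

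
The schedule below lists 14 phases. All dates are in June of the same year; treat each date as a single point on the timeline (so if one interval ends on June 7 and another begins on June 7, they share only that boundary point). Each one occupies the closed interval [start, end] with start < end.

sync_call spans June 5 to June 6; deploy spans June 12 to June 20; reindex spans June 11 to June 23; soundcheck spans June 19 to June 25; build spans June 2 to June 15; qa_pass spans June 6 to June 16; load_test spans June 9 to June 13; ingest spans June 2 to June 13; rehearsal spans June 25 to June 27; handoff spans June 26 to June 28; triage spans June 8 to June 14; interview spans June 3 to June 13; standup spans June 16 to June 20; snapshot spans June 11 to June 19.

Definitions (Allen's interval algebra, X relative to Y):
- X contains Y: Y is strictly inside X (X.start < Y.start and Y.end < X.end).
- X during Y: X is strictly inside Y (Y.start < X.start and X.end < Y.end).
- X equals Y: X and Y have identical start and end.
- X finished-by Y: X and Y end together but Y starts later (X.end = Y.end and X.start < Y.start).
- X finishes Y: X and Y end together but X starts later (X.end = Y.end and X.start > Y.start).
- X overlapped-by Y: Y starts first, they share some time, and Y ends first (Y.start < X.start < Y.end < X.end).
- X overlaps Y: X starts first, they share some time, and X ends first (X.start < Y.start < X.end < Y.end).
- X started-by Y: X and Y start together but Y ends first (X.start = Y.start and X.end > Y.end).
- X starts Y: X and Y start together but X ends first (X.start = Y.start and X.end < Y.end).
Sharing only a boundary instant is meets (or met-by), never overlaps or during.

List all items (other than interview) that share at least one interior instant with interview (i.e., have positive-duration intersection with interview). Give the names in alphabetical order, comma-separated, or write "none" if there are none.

build, deploy, ingest, load_test, qa_pass, reindex, snapshot, sync_call, triage

Target interview = [June 3, June 13].
build [June 2, June 15] → contains → yes.
deploy [June 12, June 20] → overlapped-by → yes.
handoff [June 26, June 28] → after → no.
ingest [June 2, June 13] → finished-by → yes.
load_test [June 9, June 13] → finishes → yes.
qa_pass [June 6, June 16] → overlapped-by → yes.
rehearsal [June 25, June 27] → after → no.
reindex [June 11, June 23] → overlapped-by → yes.
snapshot [June 11, June 19] → overlapped-by → yes.
soundcheck [June 19, June 25] → after → no.
standup [June 16, June 20] → after → no.
sync_call [June 5, June 6] → during → yes.
triage [June 8, June 14] → overlapped-by → yes.
Result: build, deploy, ingest, load_test, qa_pass, reindex, snapshot, sync_call, triage.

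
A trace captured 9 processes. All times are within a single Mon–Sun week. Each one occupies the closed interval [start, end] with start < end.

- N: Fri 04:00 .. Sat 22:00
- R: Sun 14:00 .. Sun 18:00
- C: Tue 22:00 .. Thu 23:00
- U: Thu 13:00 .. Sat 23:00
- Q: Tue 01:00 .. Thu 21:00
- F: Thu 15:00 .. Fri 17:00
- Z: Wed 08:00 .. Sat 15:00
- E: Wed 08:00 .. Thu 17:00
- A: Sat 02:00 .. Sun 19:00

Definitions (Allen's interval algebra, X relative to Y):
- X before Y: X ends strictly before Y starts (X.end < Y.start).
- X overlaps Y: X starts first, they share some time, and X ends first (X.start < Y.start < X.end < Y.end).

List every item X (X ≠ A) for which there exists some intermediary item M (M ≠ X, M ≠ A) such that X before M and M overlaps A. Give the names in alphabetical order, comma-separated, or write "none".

Target A = [Sat 02:00, Sun 19:00].
Intermediaries M with M overlaps A: N, U, Z.
Via N — items with X before N: C, E, Q.
Via U — items with X before U: none.
Via Z — items with X before Z: none.
Union: C, E, Q.

C, E, Q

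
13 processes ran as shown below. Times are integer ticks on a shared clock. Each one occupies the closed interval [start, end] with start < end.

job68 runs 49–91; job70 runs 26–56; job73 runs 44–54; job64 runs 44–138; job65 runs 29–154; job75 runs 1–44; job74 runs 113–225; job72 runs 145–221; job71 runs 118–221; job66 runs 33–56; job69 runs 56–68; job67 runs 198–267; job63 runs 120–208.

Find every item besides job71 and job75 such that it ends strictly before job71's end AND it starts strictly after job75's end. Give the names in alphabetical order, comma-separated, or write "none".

job63, job68, job69

Conditions: its end is strictly before job71's end (X.end < 221) AND its start is strictly after job75's end (X.start > 44).
job63: end 208 < 221? ✓; start 120 > 44? ✓ → yes.
job64: end 138 < 221? ✓; start 44 > 44? ✗ → no.
job65: end 154 < 221? ✓; start 29 > 44? ✗ → no.
job66: end 56 < 221? ✓; start 33 > 44? ✗ → no.
job67: end 267 < 221? ✗; start 198 > 44? ✓ → no.
job68: end 91 < 221? ✓; start 49 > 44? ✓ → yes.
job69: end 68 < 221? ✓; start 56 > 44? ✓ → yes.
job70: end 56 < 221? ✓; start 26 > 44? ✗ → no.
job72: end 221 < 221? ✗; start 145 > 44? ✓ → no.
job73: end 54 < 221? ✓; start 44 > 44? ✗ → no.
job74: end 225 < 221? ✗; start 113 > 44? ✓ → no.
Result: job63, job68, job69.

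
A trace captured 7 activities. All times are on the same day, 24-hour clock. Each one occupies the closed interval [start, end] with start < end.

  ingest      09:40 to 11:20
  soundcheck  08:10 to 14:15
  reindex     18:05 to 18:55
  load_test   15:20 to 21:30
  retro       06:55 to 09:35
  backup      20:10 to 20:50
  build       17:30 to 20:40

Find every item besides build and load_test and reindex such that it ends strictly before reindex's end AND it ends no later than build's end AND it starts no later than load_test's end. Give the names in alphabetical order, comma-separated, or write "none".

ingest, retro, soundcheck

Conditions: its end is strictly before reindex's end (X.end < 18:55) AND its end is no later than build's end (X.end <= 20:40) AND its start is no later than load_test's end (X.start <= 21:30).
backup: end 20:50 < 18:55? ✗; end 20:50 <= 20:40? ✗; start 20:10 <= 21:30? ✓ → no.
ingest: end 11:20 < 18:55? ✓; end 11:20 <= 20:40? ✓; start 09:40 <= 21:30? ✓ → yes.
retro: end 09:35 < 18:55? ✓; end 09:35 <= 20:40? ✓; start 06:55 <= 21:30? ✓ → yes.
soundcheck: end 14:15 < 18:55? ✓; end 14:15 <= 20:40? ✓; start 08:10 <= 21:30? ✓ → yes.
Result: ingest, retro, soundcheck.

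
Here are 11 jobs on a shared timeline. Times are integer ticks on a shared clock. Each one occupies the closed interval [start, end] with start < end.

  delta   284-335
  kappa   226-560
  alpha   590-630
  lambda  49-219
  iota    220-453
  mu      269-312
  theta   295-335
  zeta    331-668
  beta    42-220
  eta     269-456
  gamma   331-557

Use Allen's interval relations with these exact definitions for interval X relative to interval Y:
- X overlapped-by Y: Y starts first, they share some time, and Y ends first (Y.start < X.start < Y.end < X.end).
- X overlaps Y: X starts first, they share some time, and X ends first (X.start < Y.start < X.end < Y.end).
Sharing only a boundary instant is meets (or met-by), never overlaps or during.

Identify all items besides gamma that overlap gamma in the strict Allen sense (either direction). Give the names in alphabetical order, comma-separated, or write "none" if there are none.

delta, eta, iota, theta

Target gamma = [331, 557].
alpha [590, 630] → after → no.
beta [42, 220] → before → no.
delta [284, 335] → overlaps → yes.
eta [269, 456] → overlaps → yes.
iota [220, 453] → overlaps → yes.
kappa [226, 560] → contains → no.
lambda [49, 219] → before → no.
mu [269, 312] → before → no.
theta [295, 335] → overlaps → yes.
zeta [331, 668] → started-by → no.
Result: delta, eta, iota, theta.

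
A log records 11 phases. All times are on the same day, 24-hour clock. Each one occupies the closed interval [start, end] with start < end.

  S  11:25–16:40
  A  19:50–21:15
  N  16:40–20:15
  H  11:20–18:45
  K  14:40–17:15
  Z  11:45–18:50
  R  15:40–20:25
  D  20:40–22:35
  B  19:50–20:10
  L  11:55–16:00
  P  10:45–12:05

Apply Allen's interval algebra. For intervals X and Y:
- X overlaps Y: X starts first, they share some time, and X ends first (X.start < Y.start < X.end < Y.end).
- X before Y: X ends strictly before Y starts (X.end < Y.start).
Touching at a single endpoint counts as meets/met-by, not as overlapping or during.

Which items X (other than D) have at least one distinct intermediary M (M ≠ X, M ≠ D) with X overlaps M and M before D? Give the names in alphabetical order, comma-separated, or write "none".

Target D = [20:40, 22:35].
Intermediaries M with M before D: B, H, K, L, N, P, R, S, Z.
Via B — items with X overlaps B: none.
Via H — items with X overlaps H: P.
Via K — items with X overlaps K: L, S.
Via L — items with X overlaps L: P.
Via N — items with X overlaps N: H, K, Z.
Via P — items with X overlaps P: none.
Via R — items with X overlaps R: H, K, L, S, Z.
Via S — items with X overlaps S: P.
Via Z — items with X overlaps Z: H, P, S.
Union: H, K, L, P, S, Z.

H, K, L, P, S, Z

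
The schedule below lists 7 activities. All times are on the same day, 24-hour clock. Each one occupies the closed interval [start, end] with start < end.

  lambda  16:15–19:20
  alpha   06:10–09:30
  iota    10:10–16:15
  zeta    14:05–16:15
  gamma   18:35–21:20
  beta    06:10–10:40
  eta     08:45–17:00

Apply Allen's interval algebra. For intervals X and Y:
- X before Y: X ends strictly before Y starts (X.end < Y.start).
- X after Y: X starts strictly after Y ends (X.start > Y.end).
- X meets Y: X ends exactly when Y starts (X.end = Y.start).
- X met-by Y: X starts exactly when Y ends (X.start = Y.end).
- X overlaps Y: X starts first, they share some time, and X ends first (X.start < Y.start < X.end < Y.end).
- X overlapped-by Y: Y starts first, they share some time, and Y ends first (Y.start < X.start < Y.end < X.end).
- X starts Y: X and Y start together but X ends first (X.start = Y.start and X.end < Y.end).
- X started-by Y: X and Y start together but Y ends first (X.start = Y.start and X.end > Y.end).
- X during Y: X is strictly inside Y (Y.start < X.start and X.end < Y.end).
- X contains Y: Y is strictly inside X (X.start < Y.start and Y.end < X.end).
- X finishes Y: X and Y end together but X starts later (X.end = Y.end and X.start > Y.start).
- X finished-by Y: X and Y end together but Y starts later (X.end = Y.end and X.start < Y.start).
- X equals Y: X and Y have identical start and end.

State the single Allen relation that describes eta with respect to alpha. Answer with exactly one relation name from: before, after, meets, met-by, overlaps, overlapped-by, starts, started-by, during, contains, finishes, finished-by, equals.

eta = [08:45, 17:00]; alpha = [06:10, 09:30].
Compare endpoints: eta.start > alpha.start, eta.start < alpha.end, eta.end > alpha.start, eta.end > alpha.end.
That pattern is 'overlapped-by'.

overlapped-by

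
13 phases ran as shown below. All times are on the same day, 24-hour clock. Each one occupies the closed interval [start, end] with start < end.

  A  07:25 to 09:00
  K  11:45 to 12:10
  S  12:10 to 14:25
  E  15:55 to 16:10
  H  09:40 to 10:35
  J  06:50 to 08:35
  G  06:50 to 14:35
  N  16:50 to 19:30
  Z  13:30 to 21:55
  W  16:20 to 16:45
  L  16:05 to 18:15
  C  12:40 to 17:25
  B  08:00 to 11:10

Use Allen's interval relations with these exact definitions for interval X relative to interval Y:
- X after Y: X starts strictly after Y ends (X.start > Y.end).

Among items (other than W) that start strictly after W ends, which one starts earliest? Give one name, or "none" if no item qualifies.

Target W = [16:20, 16:45].
A [07:25, 09:00] → before → excluded.
B [08:00, 11:10] → before → excluded.
C [12:40, 17:25] → contains → excluded.
E [15:55, 16:10] → before → excluded.
G [06:50, 14:35] → before → excluded.
H [09:40, 10:35] → before → excluded.
J [06:50, 08:35] → before → excluded.
K [11:45, 12:10] → before → excluded.
L [16:05, 18:15] → contains → excluded.
N [16:50, 19:30] → after → candidate.
S [12:10, 14:25] → before → excluded.
Z [13:30, 21:55] → contains → excluded.
Among candidates, earliest start is 16:50 → N.

N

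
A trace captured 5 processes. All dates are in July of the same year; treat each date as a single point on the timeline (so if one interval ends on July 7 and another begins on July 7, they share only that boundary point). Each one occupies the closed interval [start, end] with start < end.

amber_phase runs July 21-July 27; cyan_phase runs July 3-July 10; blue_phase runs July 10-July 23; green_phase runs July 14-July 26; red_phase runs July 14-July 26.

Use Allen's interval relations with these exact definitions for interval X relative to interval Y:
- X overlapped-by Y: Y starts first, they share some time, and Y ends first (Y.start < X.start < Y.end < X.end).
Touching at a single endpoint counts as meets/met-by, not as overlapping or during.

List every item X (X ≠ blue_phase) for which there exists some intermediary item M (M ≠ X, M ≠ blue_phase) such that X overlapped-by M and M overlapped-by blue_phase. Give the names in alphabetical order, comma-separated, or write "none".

Target blue_phase = [July 10, July 23].
Intermediaries M with M overlapped-by blue_phase: amber_phase, green_phase, red_phase.
Via amber_phase — items with X overlapped-by amber_phase: none.
Via green_phase — items with X overlapped-by green_phase: amber_phase.
Via red_phase — items with X overlapped-by red_phase: amber_phase.
Union: amber_phase.

amber_phase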